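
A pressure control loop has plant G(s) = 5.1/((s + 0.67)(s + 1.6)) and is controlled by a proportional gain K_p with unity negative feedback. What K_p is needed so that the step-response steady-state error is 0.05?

K_p = 3.99

For a type-0 loop with proportional control, e_ss = 1/(1 + K_p·G(0)).
G(0) = 4.757. Require 1/(1 + K_p·4.757) = 0.05, so 1 + 4.757·K_p = 20.
K_p = (20 − 1)/4.757 = 3.99.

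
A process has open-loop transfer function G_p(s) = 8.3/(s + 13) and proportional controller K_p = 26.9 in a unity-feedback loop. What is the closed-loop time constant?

Closed-loop transfer function: T(s) = K_p·G_p(s)/(1 + K_p·G_p(s)) = 223.3/(s + 13 + 223.3) = 223.3/(s + 236.3).
Time constant τ = 1/236.3 = 0.00423 s.

τ = 0.00423 s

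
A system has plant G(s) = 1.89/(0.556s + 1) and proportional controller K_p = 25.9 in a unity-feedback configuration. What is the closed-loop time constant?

Closed loop: T(s) = K_p·G/(1+K_p·G) = 48.95/(0.556s + 1 + 48.95), with pole at s = −(1 + 48.95)/0.556 = −89.84.
Closed-loop time constant τ = 1/89.84 = 0.0111 s.

τ = 0.0111 s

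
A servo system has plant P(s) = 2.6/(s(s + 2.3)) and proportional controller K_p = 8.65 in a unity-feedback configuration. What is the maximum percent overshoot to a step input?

Closed-loop characteristic equation: s² + 2.3s + 22.49 = 0, so ω_n = 4.742 rad/s and ζ = 2.3/(2·4.742) = 0.2425.
%OS = 100·exp(−πζ/√(1−ζ²)) = 100·exp(−π·0.2425/√0.9412) = 45.6%.

45.6%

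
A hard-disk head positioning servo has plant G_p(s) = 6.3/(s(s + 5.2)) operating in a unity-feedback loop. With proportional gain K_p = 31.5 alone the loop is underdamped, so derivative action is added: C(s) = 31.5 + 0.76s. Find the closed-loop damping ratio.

Forward path: (31.5 + 0.76s)·6.3/(s(s+5.2)). The closed-loop characteristic equation is s² + (5.2 + 6.3·0.76)s + 6.3·31.5 = 0.
That is s² + 9.988s + 198.4 = 0, so ω_n = 14.09 rad/s and ζ = 9.988/(2·14.09) = 0.3545.

ζ = 0.355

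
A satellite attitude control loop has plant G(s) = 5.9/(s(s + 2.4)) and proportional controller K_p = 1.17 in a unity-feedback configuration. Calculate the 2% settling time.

Closed-loop characteristic equation: s² + 2.4s + 6.903 = 0, so ω_n = 2.627 rad/s and ζ = 2.4/(2·2.627) = 0.4567.
2% settling time T_s ≈ 4/(ζω_n) = 4/1.2 = 3.33 s.

T_s ≈ 3.33 s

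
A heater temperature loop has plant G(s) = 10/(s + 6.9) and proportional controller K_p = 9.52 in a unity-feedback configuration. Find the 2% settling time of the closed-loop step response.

Closed-loop transfer function: T(s) = K_p·G(s)/(1 + K_p·G(s)) = 95.2/(s + 6.9 + 95.2) = 95.2/(s + 102.1).
Time constant τ = 1/102.1 = 0.009794 s, so the 2% settling time is about 4τ = 0.0392 s.

T_s ≈ 0.0392 s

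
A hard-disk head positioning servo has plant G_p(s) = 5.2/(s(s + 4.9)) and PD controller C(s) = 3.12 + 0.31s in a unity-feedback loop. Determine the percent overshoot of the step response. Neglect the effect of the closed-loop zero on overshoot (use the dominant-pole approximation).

Forward path: (3.12 + 0.31s)·5.2/(s(s+4.9)). The closed-loop characteristic equation is s² + (4.9 + 5.2·0.31)s + 5.2·3.12 = 0.
That is s² + 6.512s + 16.22 = 0, so ω_n = 4.028 rad/s and ζ = 6.512/(2·4.028) = 0.8084.
%OS = 100·exp(−πζ/√(1−ζ²)) = 1.34%.

1.34%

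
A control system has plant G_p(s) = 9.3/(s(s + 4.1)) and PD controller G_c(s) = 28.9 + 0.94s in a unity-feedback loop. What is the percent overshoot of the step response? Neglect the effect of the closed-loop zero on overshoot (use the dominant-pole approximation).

26.3%

Forward path: (28.9 + 0.94s)·9.3/(s(s+4.1)). The closed-loop characteristic equation is s² + (4.1 + 9.3·0.94)s + 9.3·28.9 = 0.
That is s² + 12.84s + 268.8 = 0, so ω_n = 16.39 rad/s and ζ = 12.84/(2·16.39) = 0.3917.
%OS = 100·exp(−πζ/√(1−ζ²)) = 26.3%.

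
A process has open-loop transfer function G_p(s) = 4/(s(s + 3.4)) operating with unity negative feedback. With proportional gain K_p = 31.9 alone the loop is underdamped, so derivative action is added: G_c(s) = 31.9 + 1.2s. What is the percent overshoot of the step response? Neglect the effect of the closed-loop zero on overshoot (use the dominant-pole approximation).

29.4%

Forward path: (31.9 + 1.2s)·4/(s(s+3.4)). The closed-loop characteristic equation is s² + (3.4 + 4·1.2)s + 4·31.9 = 0.
That is s² + 8.2s + 127.6 = 0, so ω_n = 11.3 rad/s and ζ = 8.2/(2·11.3) = 0.363.
%OS = 100·exp(−πζ/√(1−ζ²)) = 29.4%.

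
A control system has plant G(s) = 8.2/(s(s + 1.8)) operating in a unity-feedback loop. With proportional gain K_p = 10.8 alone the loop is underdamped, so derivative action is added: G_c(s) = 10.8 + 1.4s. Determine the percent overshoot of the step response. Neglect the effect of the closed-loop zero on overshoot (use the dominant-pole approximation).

4.38%

Forward path: (10.8 + 1.4s)·8.2/(s(s+1.8)). The closed-loop characteristic equation is s² + (1.8 + 8.2·1.4)s + 8.2·10.8 = 0.
That is s² + 13.28s + 88.56 = 0, so ω_n = 9.411 rad/s and ζ = 13.28/(2·9.411) = 0.7056.
%OS = 100·exp(−πζ/√(1−ζ²)) = 4.38%.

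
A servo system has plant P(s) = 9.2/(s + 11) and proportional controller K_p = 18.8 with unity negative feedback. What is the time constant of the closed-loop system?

Closed-loop transfer function: T(s) = K_p·P(s)/(1 + K_p·P(s)) = 173/(s + 11 + 173) = 173/(s + 184).
Time constant τ = 1/184 = 0.00544 s.

τ = 0.00544 s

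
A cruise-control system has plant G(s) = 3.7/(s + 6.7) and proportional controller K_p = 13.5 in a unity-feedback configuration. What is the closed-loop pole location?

s = -56.65

Closed-loop transfer function: T(s) = K_p·G(s)/(1 + K_p·G(s)) = 49.95/(s + 6.7 + 49.95) = 49.95/(s + 56.65).
The closed-loop pole is at s = −56.65.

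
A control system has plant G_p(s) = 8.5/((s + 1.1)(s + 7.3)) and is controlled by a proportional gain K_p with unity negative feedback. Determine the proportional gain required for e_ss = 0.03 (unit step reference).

The loop is type 0, so e_ss(step) = 1/(1 + K_pos) with K_pos = K_p·G_p(0).
G_p(0) = 1.059. Require 1/(1 + K_p·1.059) = 0.03, so 1 + 1.059·K_p = 33.33.
K_p = (33.33 − 1)/1.059 = 30.5.

K_p = 30.5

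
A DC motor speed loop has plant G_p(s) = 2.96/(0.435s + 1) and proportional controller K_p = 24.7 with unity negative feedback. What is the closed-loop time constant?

τ = 0.00587 s

Closed loop: T(s) = K_p·G_p/(1+K_p·G_p) = 73.11/(0.435s + 1 + 73.11), with pole at s = −(1 + 73.11)/0.435 = −170.4.
Closed-loop time constant τ = 1/170.4 = 0.00587 s.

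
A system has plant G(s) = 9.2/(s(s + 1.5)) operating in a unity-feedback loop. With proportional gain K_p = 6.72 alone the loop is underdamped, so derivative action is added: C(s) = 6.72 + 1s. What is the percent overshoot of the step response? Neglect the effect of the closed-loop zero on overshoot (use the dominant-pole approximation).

Forward path: (6.72 + 1s)·9.2/(s(s+1.5)). The closed-loop characteristic equation is s² + (1.5 + 9.2·1)s + 9.2·6.72 = 0.
That is s² + 10.7s + 61.82 = 0, so ω_n = 7.863 rad/s and ζ = 10.7/(2·7.863) = 0.6804.
%OS = 100·exp(−πζ/√(1−ζ²)) = 5.41%.

5.41%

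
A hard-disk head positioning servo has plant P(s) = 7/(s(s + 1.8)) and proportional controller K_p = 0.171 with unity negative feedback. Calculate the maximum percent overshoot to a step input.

The closed-loop denominator s² + 1.8s + 1.197 gives ω_n = √1.197 = 1.094 and ζ = 1.8/(2ω_n) = 0.8226.
%OS = 100·exp(−πζ/√(1−ζ²)) = 100·exp(−π·0.8226/√0.3233) = 1.06%.

1.06%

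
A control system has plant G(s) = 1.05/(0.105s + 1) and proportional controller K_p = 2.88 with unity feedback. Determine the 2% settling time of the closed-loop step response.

T_s ≈ 0.104 s

Closed loop: T(s) = K_p·G/(1+K_p·G) = 3.024/(0.105s + 1 + 3.024), with pole at s = −(1 + 3.024)/0.105 = −38.32.
τ = 1/38.32 = 0.02609 s, so 2% settling time ≈ 4τ = 0.104 s.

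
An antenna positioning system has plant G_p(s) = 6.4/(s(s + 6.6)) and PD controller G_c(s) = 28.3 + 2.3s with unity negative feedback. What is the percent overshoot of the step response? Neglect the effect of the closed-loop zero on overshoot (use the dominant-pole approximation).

Forward path: (28.3 + 2.3s)·6.4/(s(s+6.6)). The closed-loop characteristic equation is s² + (6.6 + 6.4·2.3)s + 6.4·28.3 = 0.
That is s² + 21.32s + 181.1 = 0, so ω_n = 13.46 rad/s and ζ = 21.32/(2·13.46) = 0.7921.
%OS = 100·exp(−πζ/√(1−ζ²)) = 1.7%.

1.7%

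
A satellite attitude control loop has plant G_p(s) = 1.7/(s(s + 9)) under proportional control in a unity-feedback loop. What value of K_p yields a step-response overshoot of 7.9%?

From %OS = 100·exp(−πζ/√(1−ζ²)) = 7.9%, ζ = −ln(0.079)/√(π²+ln²(0.079)) = 0.6285.
Characteristic equation s² + 9s + 1.7K_p = 0 gives ζ = 9/(2√(1.7K_p)).
Setting ζ = 0.6285: √(1.7K_p) = 9/(2·0.6285) = 7.16, so K_p = 51.27/1.7 = 30.2.

K_p = 30.2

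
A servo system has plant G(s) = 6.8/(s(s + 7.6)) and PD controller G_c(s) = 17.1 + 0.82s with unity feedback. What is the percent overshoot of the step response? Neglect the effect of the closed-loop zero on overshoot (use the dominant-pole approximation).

Forward path: (17.1 + 0.82s)·6.8/(s(s+7.6)). The closed-loop characteristic equation is s² + (7.6 + 6.8·0.82)s + 6.8·17.1 = 0.
That is s² + 13.18s + 116.3 = 0, so ω_n = 10.78 rad/s and ζ = 13.18/(2·10.78) = 0.6109.
%OS = 100·exp(−πζ/√(1−ζ²)) = 8.85%.

8.85%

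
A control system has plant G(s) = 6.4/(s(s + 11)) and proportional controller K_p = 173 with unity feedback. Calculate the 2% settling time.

Closed-loop characteristic equation: s² + 11s + 1107 = 0, so ω_n = 33.27 rad/s and ζ = 11/(2·33.27) = 0.1653.
2% settling time T_s ≈ 4/(ζω_n) = 4/5.5 = 0.727 s.

T_s ≈ 0.727 s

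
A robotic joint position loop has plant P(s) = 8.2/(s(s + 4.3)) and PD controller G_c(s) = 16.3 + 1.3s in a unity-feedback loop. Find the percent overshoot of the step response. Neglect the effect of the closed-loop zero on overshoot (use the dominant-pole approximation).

6.95%

Forward path: (16.3 + 1.3s)·8.2/(s(s+4.3)). The closed-loop characteristic equation is s² + (4.3 + 8.2·1.3)s + 8.2·16.3 = 0.
That is s² + 14.96s + 133.7 = 0, so ω_n = 11.56 rad/s and ζ = 14.96/(2·11.56) = 0.647.
%OS = 100·exp(−πζ/√(1−ζ²)) = 6.95%.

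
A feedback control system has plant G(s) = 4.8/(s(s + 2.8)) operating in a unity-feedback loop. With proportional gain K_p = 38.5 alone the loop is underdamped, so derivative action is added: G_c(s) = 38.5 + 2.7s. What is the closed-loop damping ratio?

ζ = 0.58

Forward path: (38.5 + 2.7s)·4.8/(s(s+2.8)). The closed-loop characteristic equation is s² + (2.8 + 4.8·2.7)s + 4.8·38.5 = 0.
That is s² + 15.76s + 184.8 = 0, so ω_n = 13.59 rad/s and ζ = 15.76/(2·13.59) = 0.5797.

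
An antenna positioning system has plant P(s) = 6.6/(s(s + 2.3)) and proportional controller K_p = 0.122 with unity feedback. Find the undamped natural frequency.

ω_n = 0.897 rad/s

The closed-loop denominator is s(s+2.3) + 0.122·6.6 = s² + 2.3s + 0.8052.
So ω_n² = 0.8052 ⇒ ω_n = 0.8973 rad/s, and ζ = 2.3/(2ω_n) = 1.28.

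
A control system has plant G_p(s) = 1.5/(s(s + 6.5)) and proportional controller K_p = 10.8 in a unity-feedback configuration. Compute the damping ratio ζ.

1 + K_p·G_p(s) = 0 gives s² + 6.5s + 16.2 = 0.
Matching s² + 2ζω_n s + ω_n²: ω_n = √16.2 = 4.025 rad/s and 2ζω_n = 6.5, so ζ = 6.5/(2·4.025) = 0.807.

ζ = 0.807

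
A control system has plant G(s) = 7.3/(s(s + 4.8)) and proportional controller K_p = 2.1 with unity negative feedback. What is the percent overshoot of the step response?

8.74%

From 1 + K_pG(s) = 0: s² + 4.8s + 15.33 = 0 ⇒ ω_n = 3.915, ζ = 0.613.
%OS = 100·exp(−πζ/√(1−ζ²)) = 100·exp(−π·0.613/√0.6243) = 8.74%.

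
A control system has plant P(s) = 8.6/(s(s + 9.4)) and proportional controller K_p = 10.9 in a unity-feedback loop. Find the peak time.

Closed-loop characteristic equation: s² + 9.4s + 93.74 = 0, so ω_n = 9.682 rad/s and ζ = 9.4/(2·9.682) = 0.4854.
Damped frequency ω_d = ω_n√(1−ζ²) = 8.465 rad/s, so peak time T_p = π/ω_d = 0.371 s.

T_p = 0.371 s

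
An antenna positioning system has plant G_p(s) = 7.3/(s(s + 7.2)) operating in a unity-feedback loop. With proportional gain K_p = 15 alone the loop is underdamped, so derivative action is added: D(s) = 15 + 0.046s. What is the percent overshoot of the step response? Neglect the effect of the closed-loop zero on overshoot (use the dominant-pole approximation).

29.7%

Forward path: (15 + 0.046s)·7.3/(s(s+7.2)). The closed-loop characteristic equation is s² + (7.2 + 7.3·0.046)s + 7.3·15 = 0.
That is s² + 7.536s + 109.5 = 0, so ω_n = 10.46 rad/s and ζ = 7.536/(2·10.46) = 0.3601.
%OS = 100·exp(−πζ/√(1−ζ²)) = 29.7%.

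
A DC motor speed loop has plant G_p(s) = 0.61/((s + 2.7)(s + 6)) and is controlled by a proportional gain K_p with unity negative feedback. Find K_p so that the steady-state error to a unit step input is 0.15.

The loop is type 0, so e_ss(step) = 1/(1 + K_pos) with K_pos = K_p·G_p(0).
G_p(0) = 0.03765. Require 1/(1 + K_p·0.03765) = 0.15, so 1 + 0.03765·K_p = 6.667.
K_p = (6.667 − 1)/0.03765 = 150.

K_p = 150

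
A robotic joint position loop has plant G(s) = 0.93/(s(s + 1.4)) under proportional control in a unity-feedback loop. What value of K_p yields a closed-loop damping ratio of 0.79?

Closed-loop characteristic equation: s² + 1.4s + K_p·0.93 = 0.
So ω_n = √(0.93K_p) and 2ζω_n = 1.4, giving ζ = 1.4/(2√(0.93K_p)).
Setting ζ = 0.79: √(0.93K_p) = 1.4/(2·0.79) = 0.8861, so K_p = 0.7851/0.93 = 0.844.

K_p = 0.844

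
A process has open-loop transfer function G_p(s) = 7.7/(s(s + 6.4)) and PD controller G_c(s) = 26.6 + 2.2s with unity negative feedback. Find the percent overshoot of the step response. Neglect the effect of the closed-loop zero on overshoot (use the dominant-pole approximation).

Forward path: (26.6 + 2.2s)·7.7/(s(s+6.4)). The closed-loop characteristic equation is s² + (6.4 + 7.7·2.2)s + 7.7·26.6 = 0.
That is s² + 23.34s + 204.8 = 0, so ω_n = 14.31 rad/s and ζ = 23.34/(2·14.31) = 0.8154.
%OS = 100·exp(−πζ/√(1−ζ²)) = 1.2%.

1.2%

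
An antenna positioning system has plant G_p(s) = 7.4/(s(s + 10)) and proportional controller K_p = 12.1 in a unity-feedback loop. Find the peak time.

T_p = 0.391 s

Closed-loop characteristic equation: s² + 10s + 89.54 = 0, so ω_n = 9.463 rad/s and ζ = 10/(2·9.463) = 0.5284.
Damped frequency ω_d = ω_n√(1−ζ²) = 8.034 rad/s, so peak time T_p = π/ω_d = 0.391 s.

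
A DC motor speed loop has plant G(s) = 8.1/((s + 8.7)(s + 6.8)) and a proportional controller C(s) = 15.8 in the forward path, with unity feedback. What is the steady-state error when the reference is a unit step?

0.316

The loop is type 0. Static position error constant K_pos = C(0)·G(0) = 15.8·0.1369 = 2.163.
Steady-state error to a unit step: e_ss = 1/(1+K_pos) = 1/3.163 = 0.316.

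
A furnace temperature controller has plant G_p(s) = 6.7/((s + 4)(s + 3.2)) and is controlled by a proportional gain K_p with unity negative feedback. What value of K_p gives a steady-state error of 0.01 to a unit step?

K_p = 189

The loop is type 0, so e_ss(step) = 1/(1 + K_pos) with K_pos = K_p·G_p(0).
G_p(0) = 0.5234. Require 1/(1 + K_p·0.5234) = 0.01, so 1 + 0.5234·K_p = 100.
K_p = (100 − 1)/0.5234 = 189.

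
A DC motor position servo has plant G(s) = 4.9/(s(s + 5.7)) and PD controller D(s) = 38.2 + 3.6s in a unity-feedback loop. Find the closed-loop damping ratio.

ζ = 0.853

Forward path: (38.2 + 3.6s)·4.9/(s(s+5.7)). The closed-loop characteristic equation is s² + (5.7 + 4.9·3.6)s + 4.9·38.2 = 0.
That is s² + 23.34s + 187.2 = 0, so ω_n = 13.68 rad/s and ζ = 23.34/(2·13.68) = 0.853.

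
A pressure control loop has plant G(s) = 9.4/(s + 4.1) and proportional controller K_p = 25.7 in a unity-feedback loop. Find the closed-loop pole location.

s = -245.7

Closed-loop transfer function: T(s) = K_p·G(s)/(1 + K_p·G(s)) = 241.6/(s + 4.1 + 241.6) = 241.6/(s + 245.7).
The closed-loop pole is at s = −245.7.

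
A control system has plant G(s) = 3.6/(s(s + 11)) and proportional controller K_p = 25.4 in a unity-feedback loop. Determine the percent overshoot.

From 1 + K_pG(s) = 0: s² + 11s + 91.44 = 0 ⇒ ω_n = 9.562, ζ = 0.5752.
%OS = 100·exp(−πζ/√(1−ζ²)) = 100·exp(−π·0.5752/√0.6692) = 11%.

11%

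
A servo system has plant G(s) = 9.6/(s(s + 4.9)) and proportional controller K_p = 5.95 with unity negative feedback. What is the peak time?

Closed-loop characteristic equation: s² + 4.9s + 57.12 = 0, so ω_n = 7.558 rad/s and ζ = 4.9/(2·7.558) = 0.3242.
Damped frequency ω_d = ω_n√(1−ζ²) = 7.15 rad/s, so peak time T_p = π/ω_d = 0.439 s.

T_p = 0.439 s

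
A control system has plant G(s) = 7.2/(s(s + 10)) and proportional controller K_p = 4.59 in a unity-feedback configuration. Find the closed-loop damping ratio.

The closed-loop denominator is s(s+10) + 4.59·7.2 = s² + 10s + 33.05.
Matching s² + 2ζω_n s + ω_n²: ω_n = √33.05 = 5.749 rad/s and 2ζω_n = 10, so ζ = 10/(2·5.749) = 0.87.

ζ = 0.87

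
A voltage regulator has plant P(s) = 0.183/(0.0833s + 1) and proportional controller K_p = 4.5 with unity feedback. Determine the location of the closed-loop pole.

s = -21.89

Closed loop: T(s) = K_p·P/(1+K_p·P) = 0.8235/(0.0833s + 1 + 0.8235), with pole at s = −(1 + 0.8235)/0.0833 = −21.89.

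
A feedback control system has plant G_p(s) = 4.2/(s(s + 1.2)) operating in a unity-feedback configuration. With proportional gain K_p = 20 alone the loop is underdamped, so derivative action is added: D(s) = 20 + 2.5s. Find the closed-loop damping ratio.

Forward path: (20 + 2.5s)·4.2/(s(s+1.2)). The closed-loop characteristic equation is s² + (1.2 + 4.2·2.5)s + 4.2·20 = 0.
That is s² + 11.7s + 84 = 0, so ω_n = 9.165 rad/s and ζ = 11.7/(2·9.165) = 0.6383.

ζ = 0.638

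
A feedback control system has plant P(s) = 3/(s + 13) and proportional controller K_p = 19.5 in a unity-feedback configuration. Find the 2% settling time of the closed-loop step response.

Closed-loop transfer function: T(s) = K_p·P(s)/(1 + K_p·P(s)) = 58.5/(s + 13 + 58.5) = 58.5/(s + 71.5).
Time constant τ = 1/71.5 = 0.01399 s, so the 2% settling time is about 4τ = 0.0559 s.

T_s ≈ 0.0559 s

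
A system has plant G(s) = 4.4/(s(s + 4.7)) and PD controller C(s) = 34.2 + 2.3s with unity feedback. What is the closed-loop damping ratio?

Forward path: (34.2 + 2.3s)·4.4/(s(s+4.7)). The closed-loop characteristic equation is s² + (4.7 + 4.4·2.3)s + 4.4·34.2 = 0.
That is s² + 14.82s + 150.5 = 0, so ω_n = 12.27 rad/s and ζ = 14.82/(2·12.27) = 0.6041.

ζ = 0.604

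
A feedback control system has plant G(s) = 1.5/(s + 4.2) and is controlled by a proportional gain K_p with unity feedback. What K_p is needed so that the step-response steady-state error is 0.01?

Steady-state error for a unit step on this type-0 loop is 1/(1 + K_p·G(0)).
G(0) = 0.3571. Require 1/(1 + K_p·0.3571) = 0.01, so 1 + 0.3571·K_p = 100.
K_p = (100 − 1)/0.3571 = 277.

K_p = 277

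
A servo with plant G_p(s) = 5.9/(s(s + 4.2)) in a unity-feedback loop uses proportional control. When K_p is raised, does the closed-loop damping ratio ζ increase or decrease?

ζ = 4.2/(2√(5.9K_p)); increasing K_p raises the denominator, so ζ falls.

decrease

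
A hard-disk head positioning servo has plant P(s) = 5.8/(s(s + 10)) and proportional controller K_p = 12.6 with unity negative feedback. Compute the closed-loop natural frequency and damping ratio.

1 + K_p·P(s) = 0 gives s² + 10s + 73.08 = 0.
So ω_n² = 73.08 ⇒ ω_n = 8.549 rad/s, and ζ = 10/(2ω_n) = 0.585.

ω_n = 8.55 rad/s, ζ = 0.585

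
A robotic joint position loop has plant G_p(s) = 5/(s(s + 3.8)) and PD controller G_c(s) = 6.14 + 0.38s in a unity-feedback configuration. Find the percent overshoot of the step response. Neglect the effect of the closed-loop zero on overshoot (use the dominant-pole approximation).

15.2%

Forward path: (6.14 + 0.38s)·5/(s(s+3.8)). The closed-loop characteristic equation is s² + (3.8 + 5·0.38)s + 5·6.14 = 0.
That is s² + 5.7s + 30.7 = 0, so ω_n = 5.541 rad/s and ζ = 5.7/(2·5.541) = 0.5144.
%OS = 100·exp(−πζ/√(1−ζ²)) = 15.2%.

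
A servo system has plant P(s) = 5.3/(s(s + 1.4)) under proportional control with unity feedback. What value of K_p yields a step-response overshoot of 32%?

From %OS = 100·exp(−πζ/√(1−ζ²)) = 32%, ζ = −ln(0.32)/√(π²+ln²(0.32)) = 0.341.
Characteristic equation s² + 1.4s + 5.3K_p = 0 gives ζ = 1.4/(2√(5.3K_p)).
Setting ζ = 0.341: √(5.3K_p) = 1.4/(2·0.341) = 2.053, so K_p = 4.215/5.3 = 0.795.

K_p = 0.795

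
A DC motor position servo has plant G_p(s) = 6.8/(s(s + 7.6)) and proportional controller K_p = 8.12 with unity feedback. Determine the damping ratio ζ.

With unity feedback the closed-loop characteristic equation is s² + 7.6s + 8.12·6.8 = s² + 7.6s + 55.22 = 0.
So ω_n² = 55.22 ⇒ ω_n = 7.431 rad/s, and ζ = 7.6/(2ω_n) = 0.511.

ζ = 0.511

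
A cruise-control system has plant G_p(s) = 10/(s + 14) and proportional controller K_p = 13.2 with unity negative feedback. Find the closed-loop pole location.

s = -146

Closed-loop transfer function: T(s) = K_p·G_p(s)/(1 + K_p·G_p(s)) = 132/(s + 14 + 132) = 132/(s + 146).
The closed-loop pole is at s = −146.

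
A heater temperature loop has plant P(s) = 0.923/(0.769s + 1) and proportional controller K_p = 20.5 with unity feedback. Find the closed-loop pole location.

s = -25.91

Closed loop: T(s) = K_p·P/(1+K_p·P) = 18.92/(0.769s + 1 + 18.92), with pole at s = −(1 + 18.92)/0.769 = −25.91.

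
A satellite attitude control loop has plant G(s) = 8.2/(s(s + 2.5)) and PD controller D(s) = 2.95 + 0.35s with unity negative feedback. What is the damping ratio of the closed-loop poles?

Forward path: (2.95 + 0.35s)·8.2/(s(s+2.5)). The closed-loop characteristic equation is s² + (2.5 + 8.2·0.35)s + 8.2·2.95 = 0.
That is s² + 5.37s + 24.19 = 0, so ω_n = 4.918 rad/s and ζ = 5.37/(2·4.918) = 0.5459.

ζ = 0.546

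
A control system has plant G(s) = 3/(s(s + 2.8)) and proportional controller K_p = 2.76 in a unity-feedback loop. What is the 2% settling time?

From 1 + K_pG(s) = 0: s² + 2.8s + 8.28 = 0 ⇒ ω_n = 2.877, ζ = 0.4865.
2% settling time T_s ≈ 4/(ζω_n) = 4/1.4 = 2.86 s.

T_s ≈ 2.86 s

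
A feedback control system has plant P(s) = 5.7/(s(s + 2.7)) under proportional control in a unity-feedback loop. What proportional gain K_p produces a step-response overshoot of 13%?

K_p = 1.08

From %OS = 100·exp(−πζ/√(1−ζ²)) = 13%, ζ = −ln(0.13)/√(π²+ln²(0.13)) = 0.5446.
Characteristic equation s² + 2.7s + 5.7K_p = 0 gives ζ = 2.7/(2√(5.7K_p)).
Setting ζ = 0.5446: √(5.7K_p) = 2.7/(2·0.5446) = 2.479, so K_p = 6.144/5.7 = 1.08.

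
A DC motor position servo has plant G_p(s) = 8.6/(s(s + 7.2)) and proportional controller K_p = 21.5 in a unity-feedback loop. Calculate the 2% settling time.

Closed-loop characteristic equation: s² + 7.2s + 184.9 = 0, so ω_n = 13.6 rad/s and ζ = 7.2/(2·13.6) = 0.2647.
2% settling time T_s ≈ 4/(ζω_n) = 4/3.6 = 1.11 s.

T_s ≈ 1.11 s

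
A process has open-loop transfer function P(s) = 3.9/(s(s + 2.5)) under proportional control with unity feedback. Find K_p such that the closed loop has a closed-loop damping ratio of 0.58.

K_p = 1.19

Closed-loop characteristic equation: s² + 2.5s + K_p·3.9 = 0.
So ω_n = √(3.9K_p) and 2ζω_n = 2.5, giving ζ = 2.5/(2√(3.9K_p)).
Setting ζ = 0.58: √(3.9K_p) = 2.5/(2·0.58) = 2.155, so K_p = 4.645/3.9 = 1.19.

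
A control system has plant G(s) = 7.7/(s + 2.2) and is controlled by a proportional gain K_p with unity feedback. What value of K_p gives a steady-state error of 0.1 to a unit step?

For a type-0 loop with proportional control, e_ss = 1/(1 + K_p·G(0)).
G(0) = 3.5. Require 1/(1 + K_p·3.5) = 0.1, so 1 + 3.5·K_p = 10.
K_p = (10 − 1)/3.5 = 2.57.

K_p = 2.57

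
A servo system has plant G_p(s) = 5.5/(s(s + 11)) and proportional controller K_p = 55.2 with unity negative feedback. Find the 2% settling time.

T_s ≈ 0.727 s

From 1 + K_pG_p(s) = 0: s² + 11s + 303.6 = 0 ⇒ ω_n = 17.42, ζ = 0.3157.
2% settling time T_s ≈ 4/(ζω_n) = 4/5.5 = 0.727 s.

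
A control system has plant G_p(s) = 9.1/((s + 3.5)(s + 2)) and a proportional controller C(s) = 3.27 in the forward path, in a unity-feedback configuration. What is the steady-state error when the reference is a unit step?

The loop is type 0. Static position error constant K_pos = C(0)·G_p(0) = 3.27·1.3 = 4.251.
Steady-state error to a unit step: e_ss = 1/(1+K_pos) = 1/5.251 = 0.19.

0.19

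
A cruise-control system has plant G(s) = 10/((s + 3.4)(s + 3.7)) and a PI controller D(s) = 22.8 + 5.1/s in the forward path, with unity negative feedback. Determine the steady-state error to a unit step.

0

The open loop D(s)G(s) has a pole at the origin (type 1), so the static position error constant is infinite and e_ss = 1/(1+∞) = 0.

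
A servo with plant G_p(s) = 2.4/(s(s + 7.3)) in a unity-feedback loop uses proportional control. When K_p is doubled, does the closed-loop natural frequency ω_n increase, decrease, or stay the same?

increase

ω_n = √(2.4·K_p), which grows with K_p.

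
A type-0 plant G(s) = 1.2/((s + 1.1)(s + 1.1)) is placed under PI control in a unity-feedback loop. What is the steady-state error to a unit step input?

The PI controller's integrator makes the forward path type 1, so e_ss to a step is zero.

0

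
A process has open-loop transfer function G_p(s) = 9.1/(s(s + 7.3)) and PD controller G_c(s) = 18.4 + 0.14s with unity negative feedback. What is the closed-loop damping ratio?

Forward path: (18.4 + 0.14s)·9.1/(s(s+7.3)). The closed-loop characteristic equation is s² + (7.3 + 9.1·0.14)s + 9.1·18.4 = 0.
That is s² + 8.574s + 167.4 = 0, so ω_n = 12.94 rad/s and ζ = 8.574/(2·12.94) = 0.3313.

ζ = 0.331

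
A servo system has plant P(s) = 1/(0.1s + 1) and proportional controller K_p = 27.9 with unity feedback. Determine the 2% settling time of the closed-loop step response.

T_s ≈ 0.0138 s

Closed loop: T(s) = K_p·P/(1+K_p·P) = 27.9/(0.1s + 1 + 27.9), with pole at s = −(1 + 27.9)/0.1 = −289.
τ = 1/289 = 0.00346 s, so 2% settling time ≈ 4τ = 0.0138 s.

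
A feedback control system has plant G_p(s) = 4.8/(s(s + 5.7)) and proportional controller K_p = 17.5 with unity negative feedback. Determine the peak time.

From 1 + K_pG_p(s) = 0: s² + 5.7s + 84 = 0 ⇒ ω_n = 9.165, ζ = 0.311.
Damped frequency ω_d = ω_n√(1−ζ²) = 8.711 rad/s, so peak time T_p = π/ω_d = 0.361 s.

T_p = 0.361 s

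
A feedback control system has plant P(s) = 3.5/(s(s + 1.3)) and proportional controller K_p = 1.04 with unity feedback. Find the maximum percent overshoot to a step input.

The closed-loop denominator s² + 1.3s + 3.64 gives ω_n = √3.64 = 1.908 and ζ = 1.3/(2ω_n) = 0.3407.
%OS = 100·exp(−πζ/√(1−ζ²)) = 100·exp(−π·0.3407/√0.8839) = 32%.

32%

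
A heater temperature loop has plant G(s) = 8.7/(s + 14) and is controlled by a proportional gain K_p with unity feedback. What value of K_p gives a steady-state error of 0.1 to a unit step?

K_p = 14.5

The loop is type 0, so e_ss(step) = 1/(1 + K_pos) with K_pos = K_p·G(0).
G(0) = 0.6214. Require 1/(1 + K_p·0.6214) = 0.1, so 1 + 0.6214·K_p = 10.
K_p = (10 − 1)/0.6214 = 14.5.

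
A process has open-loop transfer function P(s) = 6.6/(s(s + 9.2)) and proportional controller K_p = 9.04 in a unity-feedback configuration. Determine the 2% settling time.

T_s ≈ 0.87 s

Closed-loop characteristic equation: s² + 9.2s + 59.66 = 0, so ω_n = 7.724 rad/s and ζ = 9.2/(2·7.724) = 0.5955.
2% settling time T_s ≈ 4/(ζω_n) = 4/4.6 = 0.87 s.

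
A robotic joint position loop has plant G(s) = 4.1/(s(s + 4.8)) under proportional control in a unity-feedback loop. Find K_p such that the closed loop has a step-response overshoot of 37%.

From %OS = 100·exp(−πζ/√(1−ζ²)) = 37%, ζ = −ln(0.37)/√(π²+ln²(0.37)) = 0.3017.
Characteristic equation s² + 4.8s + 4.1K_p = 0 gives ζ = 4.8/(2√(4.1K_p)).
Setting ζ = 0.3017: √(4.1K_p) = 4.8/(2·0.3017) = 7.954, so K_p = 63.27/4.1 = 15.4.

K_p = 15.4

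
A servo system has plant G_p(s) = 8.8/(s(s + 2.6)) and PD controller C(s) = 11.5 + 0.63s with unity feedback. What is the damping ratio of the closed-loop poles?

ζ = 0.405

Forward path: (11.5 + 0.63s)·8.8/(s(s+2.6)). The closed-loop characteristic equation is s² + (2.6 + 8.8·0.63)s + 8.8·11.5 = 0.
That is s² + 8.144s + 101.2 = 0, so ω_n = 10.06 rad/s and ζ = 8.144/(2·10.06) = 0.4048.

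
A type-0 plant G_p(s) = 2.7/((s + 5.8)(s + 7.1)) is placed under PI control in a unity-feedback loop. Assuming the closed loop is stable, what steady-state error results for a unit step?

The PI controller's integrator makes the forward path type 1, so e_ss to a step is zero.

0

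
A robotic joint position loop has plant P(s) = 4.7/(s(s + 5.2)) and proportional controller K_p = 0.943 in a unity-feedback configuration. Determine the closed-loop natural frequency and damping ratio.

ω_n = 2.11 rad/s, ζ = 1.24

With unity feedback the closed-loop characteristic equation is s² + 5.2s + 0.943·4.7 = s² + 5.2s + 4.432 = 0.
Matching s² + 2ζω_n s + ω_n²: ω_n = √4.432 = 2.105 rad/s and 2ζω_n = 5.2, so ζ = 5.2/(2·2.105) = 1.24.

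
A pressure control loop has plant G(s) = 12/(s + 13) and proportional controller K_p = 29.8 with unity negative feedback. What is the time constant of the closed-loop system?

τ = 0.0027 s

Closed-loop transfer function: T(s) = K_p·G(s)/(1 + K_p·G(s)) = 357.6/(s + 13 + 357.6) = 357.6/(s + 370.6).
Time constant τ = 1/370.6 = 0.0027 s.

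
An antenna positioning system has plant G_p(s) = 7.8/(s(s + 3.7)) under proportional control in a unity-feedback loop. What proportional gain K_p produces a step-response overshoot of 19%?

K_p = 2.01

From %OS = 100·exp(−πζ/√(1−ζ²)) = 19%, ζ = −ln(0.19)/√(π²+ln²(0.19)) = 0.4673.
Characteristic equation s² + 3.7s + 7.8K_p = 0 gives ζ = 3.7/(2√(7.8K_p)).
Setting ζ = 0.4673: √(7.8K_p) = 3.7/(2·0.4673) = 3.959, so K_p = 15.67/7.8 = 2.01.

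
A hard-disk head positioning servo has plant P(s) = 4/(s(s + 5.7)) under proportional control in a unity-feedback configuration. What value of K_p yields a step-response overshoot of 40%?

From %OS = 100·exp(−πζ/√(1−ζ²)) = 40%, ζ = −ln(0.4)/√(π²+ln²(0.4)) = 0.28.
Characteristic equation s² + 5.7s + 4K_p = 0 gives ζ = 5.7/(2√(4K_p)).
Setting ζ = 0.28: √(4K_p) = 5.7/(2·0.28) = 10.18, so K_p = 103.6/4 = 25.9.

K_p = 25.9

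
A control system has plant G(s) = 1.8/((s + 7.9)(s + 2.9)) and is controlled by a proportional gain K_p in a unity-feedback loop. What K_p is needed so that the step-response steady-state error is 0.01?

For a type-0 loop with proportional control, e_ss = 1/(1 + K_p·G(0)).
G(0) = 0.07857. Require 1/(1 + K_p·0.07857) = 0.01, so 1 + 0.07857·K_p = 100.
K_p = (100 − 1)/0.07857 = 1260.

K_p = 1260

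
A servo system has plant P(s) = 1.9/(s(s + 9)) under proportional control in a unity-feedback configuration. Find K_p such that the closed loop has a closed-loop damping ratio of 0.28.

K_p = 136

Closed-loop characteristic equation: s² + 9s + K_p·1.9 = 0.
So ω_n = √(1.9K_p) and 2ζω_n = 9, giving ζ = 9/(2√(1.9K_p)).
Setting ζ = 0.28: √(1.9K_p) = 9/(2·0.28) = 16.07, so K_p = 258.3/1.9 = 136.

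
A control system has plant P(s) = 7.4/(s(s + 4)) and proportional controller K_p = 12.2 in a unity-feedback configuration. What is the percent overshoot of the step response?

Closed-loop characteristic equation: s² + 4s + 90.28 = 0, so ω_n = 9.502 rad/s and ζ = 4/(2·9.502) = 0.2105.
%OS = 100·exp(−πζ/√(1−ζ²)) = 100·exp(−π·0.2105/√0.9557) = 50.8%.

50.8%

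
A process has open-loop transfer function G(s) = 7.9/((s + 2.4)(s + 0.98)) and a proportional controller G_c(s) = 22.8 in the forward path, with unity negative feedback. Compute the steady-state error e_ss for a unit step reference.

0.0129

The loop is type 0. Static position error constant K_pos = G_c(0)·G(0) = 22.8·3.359 = 76.58.
Steady-state error to a unit step: e_ss = 1/(1+K_pos) = 1/77.58 = 0.0129.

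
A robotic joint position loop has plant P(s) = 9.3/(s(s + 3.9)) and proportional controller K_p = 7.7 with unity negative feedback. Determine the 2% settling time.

Closed-loop characteristic equation: s² + 3.9s + 71.61 = 0, so ω_n = 8.462 rad/s and ζ = 3.9/(2·8.462) = 0.2304.
2% settling time T_s ≈ 4/(ζω_n) = 4/1.95 = 2.05 s.

T_s ≈ 2.05 s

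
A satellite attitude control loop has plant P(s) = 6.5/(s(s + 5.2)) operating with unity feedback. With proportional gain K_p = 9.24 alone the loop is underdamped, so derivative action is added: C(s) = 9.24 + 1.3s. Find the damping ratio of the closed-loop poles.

ζ = 0.881

Forward path: (9.24 + 1.3s)·6.5/(s(s+5.2)). The closed-loop characteristic equation is s² + (5.2 + 6.5·1.3)s + 6.5·9.24 = 0.
That is s² + 13.65s + 60.06 = 0, so ω_n = 7.75 rad/s and ζ = 13.65/(2·7.75) = 0.8807.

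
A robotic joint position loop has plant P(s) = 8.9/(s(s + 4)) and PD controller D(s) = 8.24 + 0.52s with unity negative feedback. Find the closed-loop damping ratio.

ζ = 0.504

Forward path: (8.24 + 0.52s)·8.9/(s(s+4)). The closed-loop characteristic equation is s² + (4 + 8.9·0.52)s + 8.9·8.24 = 0.
That is s² + 8.628s + 73.34 = 0, so ω_n = 8.564 rad/s and ζ = 8.628/(2·8.564) = 0.5038.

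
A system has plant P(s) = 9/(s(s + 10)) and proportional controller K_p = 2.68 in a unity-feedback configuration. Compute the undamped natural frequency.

The closed-loop denominator is s(s+10) + 2.68·9 = s² + 10s + 24.12.
So ω_n² = 24.12 ⇒ ω_n = 4.911 rad/s, and ζ = 10/(2ω_n) = 1.02.

ω_n = 4.91 rad/s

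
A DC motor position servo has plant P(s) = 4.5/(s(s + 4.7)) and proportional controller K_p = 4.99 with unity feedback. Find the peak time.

Closed-loop characteristic equation: s² + 4.7s + 22.46 = 0, so ω_n = 4.739 rad/s and ζ = 4.7/(2·4.739) = 0.4959.
Damped frequency ω_d = ω_n√(1−ζ²) = 4.115 rad/s, so peak time T_p = π/ω_d = 0.763 s.

T_p = 0.763 s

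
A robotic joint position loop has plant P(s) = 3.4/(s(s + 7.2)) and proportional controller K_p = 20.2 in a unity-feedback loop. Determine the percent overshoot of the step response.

From 1 + K_pP(s) = 0: s² + 7.2s + 68.68 = 0 ⇒ ω_n = 8.287, ζ = 0.4344.
%OS = 100·exp(−πζ/√(1−ζ²)) = 100·exp(−π·0.4344/√0.8113) = 22%.

22%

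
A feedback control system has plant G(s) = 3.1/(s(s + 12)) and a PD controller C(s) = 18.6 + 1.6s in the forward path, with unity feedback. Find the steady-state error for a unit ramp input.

0.208

The loop has one pole at the origin (type 1). Velocity error constant K_v = lim_{s→0} s·C(s)G(s) = 18.6·3.1/12 = 4.805.
Steady-state error to a unit ramp: e_ss = 1/K_v = 0.208.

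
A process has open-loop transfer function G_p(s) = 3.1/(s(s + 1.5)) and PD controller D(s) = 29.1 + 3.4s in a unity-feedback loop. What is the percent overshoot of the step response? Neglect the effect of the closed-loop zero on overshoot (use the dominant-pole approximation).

7.62%

Forward path: (29.1 + 3.4s)·3.1/(s(s+1.5)). The closed-loop characteristic equation is s² + (1.5 + 3.1·3.4)s + 3.1·29.1 = 0.
That is s² + 12.04s + 90.21 = 0, so ω_n = 9.498 rad/s and ζ = 12.04/(2·9.498) = 0.6338.
%OS = 100·exp(−πζ/√(1−ζ²)) = 7.62%.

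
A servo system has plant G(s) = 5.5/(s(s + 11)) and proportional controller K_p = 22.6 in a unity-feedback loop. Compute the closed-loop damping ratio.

ζ = 0.493

With unity feedback the closed-loop characteristic equation is s² + 11s + 22.6·5.5 = s² + 11s + 124.3 = 0.
Matching s² + 2ζω_n s + ω_n²: ω_n = √124.3 = 11.15 rad/s and 2ζω_n = 11, so ζ = 11/(2·11.15) = 0.493.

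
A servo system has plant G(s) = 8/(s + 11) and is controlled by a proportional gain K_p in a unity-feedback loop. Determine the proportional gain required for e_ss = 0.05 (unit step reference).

For a type-0 loop with proportional control, e_ss = 1/(1 + K_p·G(0)).
G(0) = 0.7273. Require 1/(1 + K_p·0.7273) = 0.05, so 1 + 0.7273·K_p = 20.
K_p = (20 − 1)/0.7273 = 26.1.

K_p = 26.1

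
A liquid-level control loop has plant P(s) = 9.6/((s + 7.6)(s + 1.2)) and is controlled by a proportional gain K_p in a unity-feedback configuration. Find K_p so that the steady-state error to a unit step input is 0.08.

The loop is type 0, so e_ss(step) = 1/(1 + K_pos) with K_pos = K_p·P(0).
P(0) = 1.053. Require 1/(1 + K_p·1.053) = 0.08, so 1 + 1.053·K_p = 12.5.
K_p = (12.5 − 1)/1.053 = 10.9.

K_p = 10.9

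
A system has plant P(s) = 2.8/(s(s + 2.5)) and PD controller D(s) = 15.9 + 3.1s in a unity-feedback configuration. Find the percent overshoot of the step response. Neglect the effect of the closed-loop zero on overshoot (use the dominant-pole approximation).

Forward path: (15.9 + 3.1s)·2.8/(s(s+2.5)). The closed-loop characteristic equation is s² + (2.5 + 2.8·3.1)s + 2.8·15.9 = 0.
That is s² + 11.18s + 44.52 = 0, so ω_n = 6.672 rad/s and ζ = 11.18/(2·6.672) = 0.8378.
%OS = 100·exp(−πζ/√(1−ζ²)) = 0.806%.

0.806%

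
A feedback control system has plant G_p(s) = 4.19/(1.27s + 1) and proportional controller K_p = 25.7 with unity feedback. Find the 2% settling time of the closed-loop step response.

Closed loop: T(s) = K_p·G_p/(1+K_p·G_p) = 107.7/(1.27s + 1 + 107.7), with pole at s = −(1 + 107.7)/1.27 = −85.58.
τ = 1/85.58 = 0.01169 s, so 2% settling time ≈ 4τ = 0.0467 s.

T_s ≈ 0.0467 s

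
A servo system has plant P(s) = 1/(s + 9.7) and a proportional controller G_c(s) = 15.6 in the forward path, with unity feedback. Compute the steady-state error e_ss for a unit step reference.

The loop is type 0. Static position error constant K_pos = G_c(0)·P(0) = 15.6·0.1031 = 1.608.
Steady-state error to a unit step: e_ss = 1/(1+K_pos) = 1/2.608 = 0.383.

0.383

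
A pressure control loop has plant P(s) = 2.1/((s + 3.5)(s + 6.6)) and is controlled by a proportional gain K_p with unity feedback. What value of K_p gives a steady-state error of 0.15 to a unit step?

K_p = 62.3

The loop is type 0, so e_ss(step) = 1/(1 + K_pos) with K_pos = K_p·P(0).
P(0) = 0.09091. Require 1/(1 + K_p·0.09091) = 0.15, so 1 + 0.09091·K_p = 6.667.
K_p = (6.667 − 1)/0.09091 = 62.3.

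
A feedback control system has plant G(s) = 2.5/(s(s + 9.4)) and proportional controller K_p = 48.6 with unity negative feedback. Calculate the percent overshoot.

Closed-loop characteristic equation: s² + 9.4s + 121.5 = 0, so ω_n = 11.02 rad/s and ζ = 9.4/(2·11.02) = 0.4264.
%OS = 100·exp(−πζ/√(1−ζ²)) = 100·exp(−π·0.4264/√0.8182) = 22.7%.

22.7%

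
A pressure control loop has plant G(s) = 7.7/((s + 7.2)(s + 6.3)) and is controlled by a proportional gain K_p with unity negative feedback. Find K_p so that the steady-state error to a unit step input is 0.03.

The loop is type 0, so e_ss(step) = 1/(1 + K_pos) with K_pos = K_p·G(0).
G(0) = 0.1698. Require 1/(1 + K_p·0.1698) = 0.03, so 1 + 0.1698·K_p = 33.33.
K_p = (33.33 − 1)/0.1698 = 190.

K_p = 190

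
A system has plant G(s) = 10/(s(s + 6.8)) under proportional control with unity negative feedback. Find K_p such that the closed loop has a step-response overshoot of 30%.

K_p = 9.03

From %OS = 100·exp(−πζ/√(1−ζ²)) = 30%, ζ = −ln(0.3)/√(π²+ln²(0.3)) = 0.3579.
Characteristic equation s² + 6.8s + 10K_p = 0 gives ζ = 6.8/(2√(10K_p)).
Setting ζ = 0.3579: √(10K_p) = 6.8/(2·0.3579) = 9.501, so K_p = 90.27/10 = 9.03.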